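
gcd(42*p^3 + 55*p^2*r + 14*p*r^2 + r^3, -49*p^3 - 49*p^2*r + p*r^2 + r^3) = 7*p^2 + 8*p*r + r^2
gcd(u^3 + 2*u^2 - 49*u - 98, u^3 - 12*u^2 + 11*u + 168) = u - 7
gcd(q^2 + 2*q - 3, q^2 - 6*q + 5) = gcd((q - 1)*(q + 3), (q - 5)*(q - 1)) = q - 1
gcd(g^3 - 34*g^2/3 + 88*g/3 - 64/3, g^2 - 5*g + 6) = g - 2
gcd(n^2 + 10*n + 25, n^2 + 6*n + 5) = n + 5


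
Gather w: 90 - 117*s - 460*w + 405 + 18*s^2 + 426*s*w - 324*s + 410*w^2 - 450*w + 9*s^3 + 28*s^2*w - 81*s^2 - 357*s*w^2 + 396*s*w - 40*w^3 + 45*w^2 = 9*s^3 - 63*s^2 - 441*s - 40*w^3 + w^2*(455 - 357*s) + w*(28*s^2 + 822*s - 910) + 495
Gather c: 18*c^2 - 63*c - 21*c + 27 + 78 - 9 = 18*c^2 - 84*c + 96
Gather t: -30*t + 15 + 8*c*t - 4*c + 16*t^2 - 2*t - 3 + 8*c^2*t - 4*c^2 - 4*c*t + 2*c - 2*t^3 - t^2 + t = -4*c^2 - 2*c - 2*t^3 + 15*t^2 + t*(8*c^2 + 4*c - 31) + 12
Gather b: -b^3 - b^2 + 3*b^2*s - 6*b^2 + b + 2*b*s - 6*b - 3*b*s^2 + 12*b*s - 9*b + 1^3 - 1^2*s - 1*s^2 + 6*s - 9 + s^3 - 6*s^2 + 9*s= -b^3 + b^2*(3*s - 7) + b*(-3*s^2 + 14*s - 14) + s^3 - 7*s^2 + 14*s - 8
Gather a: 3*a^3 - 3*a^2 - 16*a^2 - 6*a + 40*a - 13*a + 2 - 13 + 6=3*a^3 - 19*a^2 + 21*a - 5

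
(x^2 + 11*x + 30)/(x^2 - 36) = (x + 5)/(x - 6)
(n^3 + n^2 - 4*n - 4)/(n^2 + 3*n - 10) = (n^2 + 3*n + 2)/(n + 5)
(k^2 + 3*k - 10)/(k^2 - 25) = (k - 2)/(k - 5)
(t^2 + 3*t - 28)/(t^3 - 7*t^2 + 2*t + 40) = (t + 7)/(t^2 - 3*t - 10)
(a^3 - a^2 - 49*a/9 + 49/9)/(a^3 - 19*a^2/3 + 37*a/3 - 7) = (a + 7/3)/(a - 3)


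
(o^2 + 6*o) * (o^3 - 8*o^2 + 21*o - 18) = o^5 - 2*o^4 - 27*o^3 + 108*o^2 - 108*o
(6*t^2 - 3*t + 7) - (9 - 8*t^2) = 14*t^2 - 3*t - 2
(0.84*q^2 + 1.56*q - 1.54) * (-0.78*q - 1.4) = -0.6552*q^3 - 2.3928*q^2 - 0.9828*q + 2.156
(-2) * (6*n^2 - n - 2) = -12*n^2 + 2*n + 4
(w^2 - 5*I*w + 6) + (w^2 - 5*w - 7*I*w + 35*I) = 2*w^2 - 5*w - 12*I*w + 6 + 35*I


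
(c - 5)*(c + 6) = c^2 + c - 30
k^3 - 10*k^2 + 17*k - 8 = (k - 8)*(k - 1)^2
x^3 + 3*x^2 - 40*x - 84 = (x - 6)*(x + 2)*(x + 7)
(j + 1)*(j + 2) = j^2 + 3*j + 2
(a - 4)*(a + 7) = a^2 + 3*a - 28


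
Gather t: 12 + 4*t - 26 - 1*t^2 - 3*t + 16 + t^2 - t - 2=0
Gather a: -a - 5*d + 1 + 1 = -a - 5*d + 2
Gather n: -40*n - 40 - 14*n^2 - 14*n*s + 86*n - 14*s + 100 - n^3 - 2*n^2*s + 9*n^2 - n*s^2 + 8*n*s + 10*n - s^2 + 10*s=-n^3 + n^2*(-2*s - 5) + n*(-s^2 - 6*s + 56) - s^2 - 4*s + 60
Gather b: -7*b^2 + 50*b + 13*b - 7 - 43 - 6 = -7*b^2 + 63*b - 56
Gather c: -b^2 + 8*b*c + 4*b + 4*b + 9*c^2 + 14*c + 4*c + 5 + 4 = -b^2 + 8*b + 9*c^2 + c*(8*b + 18) + 9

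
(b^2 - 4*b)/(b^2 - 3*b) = (b - 4)/(b - 3)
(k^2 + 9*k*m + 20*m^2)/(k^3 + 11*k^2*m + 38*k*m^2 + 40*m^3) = 1/(k + 2*m)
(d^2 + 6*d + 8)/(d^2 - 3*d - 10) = (d + 4)/(d - 5)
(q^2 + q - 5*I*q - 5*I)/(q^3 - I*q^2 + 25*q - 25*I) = (q + 1)/(q^2 + 4*I*q + 5)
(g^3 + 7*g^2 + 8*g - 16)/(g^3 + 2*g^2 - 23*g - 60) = (g^2 + 3*g - 4)/(g^2 - 2*g - 15)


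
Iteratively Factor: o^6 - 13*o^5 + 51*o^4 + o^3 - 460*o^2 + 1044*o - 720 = (o - 2)*(o^5 - 11*o^4 + 29*o^3 + 59*o^2 - 342*o + 360) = (o - 5)*(o - 2)*(o^4 - 6*o^3 - o^2 + 54*o - 72) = (o - 5)*(o - 3)*(o - 2)*(o^3 - 3*o^2 - 10*o + 24) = (o - 5)*(o - 3)*(o - 2)*(o + 3)*(o^2 - 6*o + 8) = (o - 5)*(o - 3)*(o - 2)^2*(o + 3)*(o - 4)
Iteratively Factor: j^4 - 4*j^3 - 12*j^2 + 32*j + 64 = (j - 4)*(j^3 - 12*j - 16) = (j - 4)*(j + 2)*(j^2 - 2*j - 8) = (j - 4)^2*(j + 2)*(j + 2)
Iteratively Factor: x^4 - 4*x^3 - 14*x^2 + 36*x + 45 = (x - 5)*(x^3 + x^2 - 9*x - 9) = (x - 5)*(x + 3)*(x^2 - 2*x - 3) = (x - 5)*(x + 1)*(x + 3)*(x - 3)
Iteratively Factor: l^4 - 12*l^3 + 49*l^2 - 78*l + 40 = (l - 1)*(l^3 - 11*l^2 + 38*l - 40) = (l - 5)*(l - 1)*(l^2 - 6*l + 8) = (l - 5)*(l - 2)*(l - 1)*(l - 4)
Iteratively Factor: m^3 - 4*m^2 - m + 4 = (m - 1)*(m^2 - 3*m - 4) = (m - 1)*(m + 1)*(m - 4)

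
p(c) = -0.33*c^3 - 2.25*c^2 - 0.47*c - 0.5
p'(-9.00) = -40.16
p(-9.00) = 62.05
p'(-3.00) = 4.12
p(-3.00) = -10.43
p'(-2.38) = 4.63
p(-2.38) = -7.68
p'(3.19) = -24.90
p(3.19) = -35.61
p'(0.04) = -0.65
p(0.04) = -0.52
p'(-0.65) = 2.04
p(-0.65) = -1.05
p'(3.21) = -25.12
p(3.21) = -36.11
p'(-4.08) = 1.41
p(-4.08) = -13.62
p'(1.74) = -11.30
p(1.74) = -9.87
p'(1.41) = -8.78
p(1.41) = -6.56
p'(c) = -0.99*c^2 - 4.5*c - 0.47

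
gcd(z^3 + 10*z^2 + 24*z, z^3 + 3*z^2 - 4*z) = z^2 + 4*z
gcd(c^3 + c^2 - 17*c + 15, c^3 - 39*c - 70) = c + 5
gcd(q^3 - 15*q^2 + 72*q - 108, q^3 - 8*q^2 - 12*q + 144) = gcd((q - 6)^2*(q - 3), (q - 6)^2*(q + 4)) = q^2 - 12*q + 36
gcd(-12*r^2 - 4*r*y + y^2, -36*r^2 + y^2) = -6*r + y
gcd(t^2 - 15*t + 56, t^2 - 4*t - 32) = t - 8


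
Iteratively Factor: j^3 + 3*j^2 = (j)*(j^2 + 3*j) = j^2*(j + 3)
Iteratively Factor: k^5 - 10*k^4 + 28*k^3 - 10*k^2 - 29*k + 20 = (k - 5)*(k^4 - 5*k^3 + 3*k^2 + 5*k - 4) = (k - 5)*(k - 1)*(k^3 - 4*k^2 - k + 4) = (k - 5)*(k - 4)*(k - 1)*(k^2 - 1) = (k - 5)*(k - 4)*(k - 1)*(k + 1)*(k - 1)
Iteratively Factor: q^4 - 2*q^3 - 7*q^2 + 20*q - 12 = (q - 2)*(q^3 - 7*q + 6) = (q - 2)^2*(q^2 + 2*q - 3) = (q - 2)^2*(q + 3)*(q - 1)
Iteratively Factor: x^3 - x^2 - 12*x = (x)*(x^2 - x - 12) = x*(x - 4)*(x + 3)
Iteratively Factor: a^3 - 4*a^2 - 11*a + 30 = (a - 2)*(a^2 - 2*a - 15) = (a - 2)*(a + 3)*(a - 5)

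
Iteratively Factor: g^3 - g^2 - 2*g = (g - 2)*(g^2 + g) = (g - 2)*(g + 1)*(g)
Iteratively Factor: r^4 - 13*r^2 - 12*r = (r)*(r^3 - 13*r - 12) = r*(r + 1)*(r^2 - r - 12) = r*(r - 4)*(r + 1)*(r + 3)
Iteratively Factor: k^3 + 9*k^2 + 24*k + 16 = (k + 4)*(k^2 + 5*k + 4) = (k + 1)*(k + 4)*(k + 4)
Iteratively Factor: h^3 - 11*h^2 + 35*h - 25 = (h - 5)*(h^2 - 6*h + 5) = (h - 5)*(h - 1)*(h - 5)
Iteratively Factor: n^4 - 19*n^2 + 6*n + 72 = (n - 3)*(n^3 + 3*n^2 - 10*n - 24) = (n - 3)^2*(n^2 + 6*n + 8) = (n - 3)^2*(n + 2)*(n + 4)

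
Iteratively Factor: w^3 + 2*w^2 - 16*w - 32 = (w + 2)*(w^2 - 16) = (w + 2)*(w + 4)*(w - 4)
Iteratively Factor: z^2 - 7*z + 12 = (z - 4)*(z - 3)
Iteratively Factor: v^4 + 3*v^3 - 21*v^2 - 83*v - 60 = (v + 1)*(v^3 + 2*v^2 - 23*v - 60) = (v - 5)*(v + 1)*(v^2 + 7*v + 12) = (v - 5)*(v + 1)*(v + 3)*(v + 4)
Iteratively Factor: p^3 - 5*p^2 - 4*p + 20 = (p - 5)*(p^2 - 4) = (p - 5)*(p - 2)*(p + 2)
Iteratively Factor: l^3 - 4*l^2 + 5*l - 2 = (l - 1)*(l^2 - 3*l + 2) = (l - 2)*(l - 1)*(l - 1)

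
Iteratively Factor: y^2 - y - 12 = (y + 3)*(y - 4)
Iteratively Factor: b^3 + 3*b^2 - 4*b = (b)*(b^2 + 3*b - 4) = b*(b - 1)*(b + 4)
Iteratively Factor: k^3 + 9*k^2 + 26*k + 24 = (k + 3)*(k^2 + 6*k + 8) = (k + 2)*(k + 3)*(k + 4)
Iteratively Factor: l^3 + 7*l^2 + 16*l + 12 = (l + 2)*(l^2 + 5*l + 6) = (l + 2)*(l + 3)*(l + 2)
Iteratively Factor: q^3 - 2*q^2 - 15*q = (q)*(q^2 - 2*q - 15) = q*(q - 5)*(q + 3)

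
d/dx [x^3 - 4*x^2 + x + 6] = 3*x^2 - 8*x + 1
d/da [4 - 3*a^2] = -6*a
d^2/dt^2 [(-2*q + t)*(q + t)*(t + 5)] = -2*q + 6*t + 10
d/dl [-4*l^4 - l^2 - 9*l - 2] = -16*l^3 - 2*l - 9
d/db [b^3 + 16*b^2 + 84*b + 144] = 3*b^2 + 32*b + 84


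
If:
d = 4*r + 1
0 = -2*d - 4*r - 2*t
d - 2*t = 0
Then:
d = 1/4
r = -3/16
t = 1/8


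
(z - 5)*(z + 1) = z^2 - 4*z - 5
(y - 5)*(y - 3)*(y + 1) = y^3 - 7*y^2 + 7*y + 15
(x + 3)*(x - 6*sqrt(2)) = x^2 - 6*sqrt(2)*x + 3*x - 18*sqrt(2)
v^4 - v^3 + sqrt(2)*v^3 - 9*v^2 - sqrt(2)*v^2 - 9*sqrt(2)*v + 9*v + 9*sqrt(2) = (v - 3)*(v - 1)*(v + 3)*(v + sqrt(2))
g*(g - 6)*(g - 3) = g^3 - 9*g^2 + 18*g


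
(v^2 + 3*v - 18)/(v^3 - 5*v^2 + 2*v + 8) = (v^2 + 3*v - 18)/(v^3 - 5*v^2 + 2*v + 8)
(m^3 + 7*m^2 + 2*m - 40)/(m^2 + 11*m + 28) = (m^2 + 3*m - 10)/(m + 7)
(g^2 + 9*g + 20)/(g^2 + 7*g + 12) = (g + 5)/(g + 3)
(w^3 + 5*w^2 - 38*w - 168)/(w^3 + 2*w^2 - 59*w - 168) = (w^2 - 2*w - 24)/(w^2 - 5*w - 24)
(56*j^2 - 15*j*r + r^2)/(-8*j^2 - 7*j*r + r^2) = (-7*j + r)/(j + r)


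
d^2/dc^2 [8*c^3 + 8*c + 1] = 48*c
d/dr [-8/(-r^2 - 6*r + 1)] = 16*(-r - 3)/(r^2 + 6*r - 1)^2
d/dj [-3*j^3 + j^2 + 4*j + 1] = -9*j^2 + 2*j + 4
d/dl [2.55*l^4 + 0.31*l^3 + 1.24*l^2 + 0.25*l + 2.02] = 10.2*l^3 + 0.93*l^2 + 2.48*l + 0.25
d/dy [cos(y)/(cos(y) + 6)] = -6*sin(y)/(cos(y) + 6)^2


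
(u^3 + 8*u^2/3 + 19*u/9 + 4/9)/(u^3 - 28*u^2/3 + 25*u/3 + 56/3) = (9*u^2 + 15*u + 4)/(3*(3*u^2 - 31*u + 56))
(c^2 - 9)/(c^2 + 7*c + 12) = (c - 3)/(c + 4)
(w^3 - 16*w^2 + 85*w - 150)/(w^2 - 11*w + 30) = w - 5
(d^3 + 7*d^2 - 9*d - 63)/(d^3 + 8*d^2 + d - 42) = (d - 3)/(d - 2)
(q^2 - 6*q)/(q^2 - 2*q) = (q - 6)/(q - 2)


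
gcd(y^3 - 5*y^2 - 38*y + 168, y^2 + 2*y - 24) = y^2 + 2*y - 24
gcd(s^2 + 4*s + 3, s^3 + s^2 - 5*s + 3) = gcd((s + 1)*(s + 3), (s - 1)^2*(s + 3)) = s + 3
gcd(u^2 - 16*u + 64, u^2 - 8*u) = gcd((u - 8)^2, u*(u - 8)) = u - 8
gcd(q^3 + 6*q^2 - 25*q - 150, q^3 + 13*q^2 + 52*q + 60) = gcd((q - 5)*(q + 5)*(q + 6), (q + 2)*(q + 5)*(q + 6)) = q^2 + 11*q + 30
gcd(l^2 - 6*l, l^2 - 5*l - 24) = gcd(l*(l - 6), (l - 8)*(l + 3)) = 1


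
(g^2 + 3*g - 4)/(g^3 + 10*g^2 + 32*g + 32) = (g - 1)/(g^2 + 6*g + 8)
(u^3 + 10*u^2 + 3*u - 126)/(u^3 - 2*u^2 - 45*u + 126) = (u + 6)/(u - 6)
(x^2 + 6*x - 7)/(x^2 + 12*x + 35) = (x - 1)/(x + 5)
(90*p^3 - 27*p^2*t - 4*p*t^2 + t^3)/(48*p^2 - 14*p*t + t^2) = (15*p^2 - 2*p*t - t^2)/(8*p - t)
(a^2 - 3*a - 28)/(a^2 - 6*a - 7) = (a + 4)/(a + 1)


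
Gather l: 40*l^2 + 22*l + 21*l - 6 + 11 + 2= 40*l^2 + 43*l + 7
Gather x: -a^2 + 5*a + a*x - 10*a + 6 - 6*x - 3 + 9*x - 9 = -a^2 - 5*a + x*(a + 3) - 6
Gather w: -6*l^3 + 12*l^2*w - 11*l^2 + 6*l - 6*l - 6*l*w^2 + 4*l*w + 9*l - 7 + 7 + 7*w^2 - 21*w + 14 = -6*l^3 - 11*l^2 + 9*l + w^2*(7 - 6*l) + w*(12*l^2 + 4*l - 21) + 14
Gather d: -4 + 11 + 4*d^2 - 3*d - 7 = 4*d^2 - 3*d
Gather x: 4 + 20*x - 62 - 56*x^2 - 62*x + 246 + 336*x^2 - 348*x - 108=280*x^2 - 390*x + 80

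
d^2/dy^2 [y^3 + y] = 6*y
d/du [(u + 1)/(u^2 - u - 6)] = (u^2 - u - (u + 1)*(2*u - 1) - 6)/(-u^2 + u + 6)^2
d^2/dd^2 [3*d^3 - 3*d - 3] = 18*d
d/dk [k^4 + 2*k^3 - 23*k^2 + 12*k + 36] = 4*k^3 + 6*k^2 - 46*k + 12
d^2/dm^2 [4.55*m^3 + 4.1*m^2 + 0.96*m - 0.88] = 27.3*m + 8.2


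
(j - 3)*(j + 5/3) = j^2 - 4*j/3 - 5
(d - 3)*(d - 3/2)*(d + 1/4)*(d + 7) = d^4 + 11*d^3/4 - 211*d^2/8 + 99*d/4 + 63/8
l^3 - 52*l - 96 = (l - 8)*(l + 2)*(l + 6)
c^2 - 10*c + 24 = (c - 6)*(c - 4)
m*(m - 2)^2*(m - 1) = m^4 - 5*m^3 + 8*m^2 - 4*m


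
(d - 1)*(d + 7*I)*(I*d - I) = I*d^3 - 7*d^2 - 2*I*d^2 + 14*d + I*d - 7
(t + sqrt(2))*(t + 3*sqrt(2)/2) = t^2 + 5*sqrt(2)*t/2 + 3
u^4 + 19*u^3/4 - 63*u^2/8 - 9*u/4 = u*(u - 3/2)*(u + 1/4)*(u + 6)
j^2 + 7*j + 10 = (j + 2)*(j + 5)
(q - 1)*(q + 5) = q^2 + 4*q - 5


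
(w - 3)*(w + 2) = w^2 - w - 6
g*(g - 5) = g^2 - 5*g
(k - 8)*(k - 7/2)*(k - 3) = k^3 - 29*k^2/2 + 125*k/2 - 84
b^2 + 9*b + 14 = (b + 2)*(b + 7)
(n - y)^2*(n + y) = n^3 - n^2*y - n*y^2 + y^3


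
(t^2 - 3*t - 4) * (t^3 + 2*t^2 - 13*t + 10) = t^5 - t^4 - 23*t^3 + 41*t^2 + 22*t - 40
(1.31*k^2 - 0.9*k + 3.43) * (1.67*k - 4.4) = 2.1877*k^3 - 7.267*k^2 + 9.6881*k - 15.092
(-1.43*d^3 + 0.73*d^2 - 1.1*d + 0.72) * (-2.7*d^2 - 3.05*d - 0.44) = 3.861*d^5 + 2.3905*d^4 + 1.3727*d^3 + 1.0898*d^2 - 1.712*d - 0.3168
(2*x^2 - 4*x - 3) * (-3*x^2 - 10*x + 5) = -6*x^4 - 8*x^3 + 59*x^2 + 10*x - 15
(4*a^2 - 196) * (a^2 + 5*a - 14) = 4*a^4 + 20*a^3 - 252*a^2 - 980*a + 2744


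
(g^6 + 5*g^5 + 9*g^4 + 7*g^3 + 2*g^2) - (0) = g^6 + 5*g^5 + 9*g^4 + 7*g^3 + 2*g^2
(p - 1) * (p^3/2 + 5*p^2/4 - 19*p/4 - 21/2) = p^4/2 + 3*p^3/4 - 6*p^2 - 23*p/4 + 21/2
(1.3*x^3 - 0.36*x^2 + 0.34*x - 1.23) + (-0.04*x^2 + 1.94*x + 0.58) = 1.3*x^3 - 0.4*x^2 + 2.28*x - 0.65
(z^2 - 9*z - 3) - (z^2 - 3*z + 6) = -6*z - 9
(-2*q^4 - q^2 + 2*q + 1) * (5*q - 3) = -10*q^5 + 6*q^4 - 5*q^3 + 13*q^2 - q - 3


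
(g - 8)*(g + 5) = g^2 - 3*g - 40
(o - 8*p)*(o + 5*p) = o^2 - 3*o*p - 40*p^2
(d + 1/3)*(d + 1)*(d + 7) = d^3 + 25*d^2/3 + 29*d/3 + 7/3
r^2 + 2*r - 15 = (r - 3)*(r + 5)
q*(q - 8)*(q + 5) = q^3 - 3*q^2 - 40*q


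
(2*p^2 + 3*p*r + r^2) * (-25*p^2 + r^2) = -50*p^4 - 75*p^3*r - 23*p^2*r^2 + 3*p*r^3 + r^4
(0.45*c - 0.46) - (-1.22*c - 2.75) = 1.67*c + 2.29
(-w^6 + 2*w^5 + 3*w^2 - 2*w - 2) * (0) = 0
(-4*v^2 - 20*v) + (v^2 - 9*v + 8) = -3*v^2 - 29*v + 8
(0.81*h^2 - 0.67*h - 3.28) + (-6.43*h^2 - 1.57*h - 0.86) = -5.62*h^2 - 2.24*h - 4.14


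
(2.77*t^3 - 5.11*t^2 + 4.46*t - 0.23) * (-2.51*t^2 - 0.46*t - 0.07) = -6.9527*t^5 + 11.5519*t^4 - 9.0379*t^3 - 1.1166*t^2 - 0.2064*t + 0.0161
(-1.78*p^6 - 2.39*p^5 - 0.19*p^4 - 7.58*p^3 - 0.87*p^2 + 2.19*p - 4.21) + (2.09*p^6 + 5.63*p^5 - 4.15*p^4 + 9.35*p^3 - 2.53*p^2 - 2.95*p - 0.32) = 0.31*p^6 + 3.24*p^5 - 4.34*p^4 + 1.77*p^3 - 3.4*p^2 - 0.76*p - 4.53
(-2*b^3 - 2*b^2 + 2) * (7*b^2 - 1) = -14*b^5 - 14*b^4 + 2*b^3 + 16*b^2 - 2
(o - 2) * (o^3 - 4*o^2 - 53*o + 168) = o^4 - 6*o^3 - 45*o^2 + 274*o - 336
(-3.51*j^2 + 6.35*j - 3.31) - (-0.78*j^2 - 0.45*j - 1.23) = -2.73*j^2 + 6.8*j - 2.08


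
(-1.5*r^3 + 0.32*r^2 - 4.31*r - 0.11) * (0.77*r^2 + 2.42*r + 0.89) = -1.155*r^5 - 3.3836*r^4 - 3.8793*r^3 - 10.2301*r^2 - 4.1021*r - 0.0979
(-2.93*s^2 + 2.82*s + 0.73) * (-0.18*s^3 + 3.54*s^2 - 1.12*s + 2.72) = 0.5274*s^5 - 10.8798*s^4 + 13.133*s^3 - 8.5438*s^2 + 6.8528*s + 1.9856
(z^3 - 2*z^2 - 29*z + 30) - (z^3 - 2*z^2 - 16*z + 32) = -13*z - 2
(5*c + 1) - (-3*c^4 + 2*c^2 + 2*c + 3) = 3*c^4 - 2*c^2 + 3*c - 2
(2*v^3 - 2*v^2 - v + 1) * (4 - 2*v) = -4*v^4 + 12*v^3 - 6*v^2 - 6*v + 4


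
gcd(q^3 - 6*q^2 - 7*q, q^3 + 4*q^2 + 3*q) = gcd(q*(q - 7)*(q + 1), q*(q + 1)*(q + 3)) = q^2 + q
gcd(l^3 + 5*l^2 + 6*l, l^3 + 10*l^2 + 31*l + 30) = l^2 + 5*l + 6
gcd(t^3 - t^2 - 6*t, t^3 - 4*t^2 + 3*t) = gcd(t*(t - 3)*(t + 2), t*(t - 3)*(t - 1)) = t^2 - 3*t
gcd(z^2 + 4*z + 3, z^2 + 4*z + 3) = z^2 + 4*z + 3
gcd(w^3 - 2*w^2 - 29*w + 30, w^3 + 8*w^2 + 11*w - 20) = w^2 + 4*w - 5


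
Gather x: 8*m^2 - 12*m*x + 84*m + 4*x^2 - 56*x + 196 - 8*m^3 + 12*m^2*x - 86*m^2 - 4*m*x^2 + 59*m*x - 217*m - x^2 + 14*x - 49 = -8*m^3 - 78*m^2 - 133*m + x^2*(3 - 4*m) + x*(12*m^2 + 47*m - 42) + 147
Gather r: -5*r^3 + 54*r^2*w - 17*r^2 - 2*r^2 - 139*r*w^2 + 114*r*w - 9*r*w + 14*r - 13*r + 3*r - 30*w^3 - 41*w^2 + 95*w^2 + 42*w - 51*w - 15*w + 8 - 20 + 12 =-5*r^3 + r^2*(54*w - 19) + r*(-139*w^2 + 105*w + 4) - 30*w^3 + 54*w^2 - 24*w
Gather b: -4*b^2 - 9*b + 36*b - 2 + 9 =-4*b^2 + 27*b + 7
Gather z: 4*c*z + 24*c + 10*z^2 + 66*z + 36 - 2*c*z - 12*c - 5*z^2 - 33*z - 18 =12*c + 5*z^2 + z*(2*c + 33) + 18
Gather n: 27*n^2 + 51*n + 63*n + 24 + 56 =27*n^2 + 114*n + 80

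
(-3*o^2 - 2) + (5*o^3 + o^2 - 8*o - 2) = 5*o^3 - 2*o^2 - 8*o - 4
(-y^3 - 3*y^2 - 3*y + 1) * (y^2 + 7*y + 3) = -y^5 - 10*y^4 - 27*y^3 - 29*y^2 - 2*y + 3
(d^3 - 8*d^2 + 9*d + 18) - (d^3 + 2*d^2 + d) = -10*d^2 + 8*d + 18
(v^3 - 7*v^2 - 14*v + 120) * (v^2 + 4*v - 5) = v^5 - 3*v^4 - 47*v^3 + 99*v^2 + 550*v - 600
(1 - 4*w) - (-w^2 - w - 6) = w^2 - 3*w + 7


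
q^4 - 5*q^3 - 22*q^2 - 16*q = q*(q - 8)*(q + 1)*(q + 2)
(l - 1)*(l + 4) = l^2 + 3*l - 4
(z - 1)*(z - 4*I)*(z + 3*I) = z^3 - z^2 - I*z^2 + 12*z + I*z - 12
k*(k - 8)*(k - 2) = k^3 - 10*k^2 + 16*k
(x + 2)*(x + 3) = x^2 + 5*x + 6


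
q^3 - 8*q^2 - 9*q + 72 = (q - 8)*(q - 3)*(q + 3)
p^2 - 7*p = p*(p - 7)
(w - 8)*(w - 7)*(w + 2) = w^3 - 13*w^2 + 26*w + 112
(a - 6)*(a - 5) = a^2 - 11*a + 30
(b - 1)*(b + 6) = b^2 + 5*b - 6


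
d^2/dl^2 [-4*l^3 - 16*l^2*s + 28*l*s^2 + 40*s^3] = -24*l - 32*s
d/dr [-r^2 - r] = -2*r - 1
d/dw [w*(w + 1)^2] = (w + 1)*(3*w + 1)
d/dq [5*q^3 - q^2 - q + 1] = 15*q^2 - 2*q - 1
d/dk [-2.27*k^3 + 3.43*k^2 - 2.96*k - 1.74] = -6.81*k^2 + 6.86*k - 2.96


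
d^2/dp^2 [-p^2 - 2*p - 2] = -2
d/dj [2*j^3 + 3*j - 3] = 6*j^2 + 3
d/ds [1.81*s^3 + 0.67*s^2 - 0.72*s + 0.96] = 5.43*s^2 + 1.34*s - 0.72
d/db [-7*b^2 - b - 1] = -14*b - 1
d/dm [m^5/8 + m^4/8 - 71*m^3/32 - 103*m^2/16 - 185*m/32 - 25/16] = 5*m^4/8 + m^3/2 - 213*m^2/32 - 103*m/8 - 185/32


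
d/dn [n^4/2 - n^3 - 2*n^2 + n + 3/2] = 2*n^3 - 3*n^2 - 4*n + 1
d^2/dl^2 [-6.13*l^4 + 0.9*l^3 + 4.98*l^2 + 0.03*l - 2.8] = -73.56*l^2 + 5.4*l + 9.96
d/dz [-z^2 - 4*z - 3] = -2*z - 4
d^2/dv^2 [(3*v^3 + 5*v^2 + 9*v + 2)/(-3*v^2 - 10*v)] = 2*(-231*v^3 - 54*v^2 - 180*v - 200)/(v^3*(27*v^3 + 270*v^2 + 900*v + 1000))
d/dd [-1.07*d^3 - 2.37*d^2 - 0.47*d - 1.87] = -3.21*d^2 - 4.74*d - 0.47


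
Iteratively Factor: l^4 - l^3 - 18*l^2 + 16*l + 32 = (l - 2)*(l^3 + l^2 - 16*l - 16) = (l - 2)*(l + 4)*(l^2 - 3*l - 4) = (l - 4)*(l - 2)*(l + 4)*(l + 1)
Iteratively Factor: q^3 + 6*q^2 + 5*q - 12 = (q + 3)*(q^2 + 3*q - 4) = (q + 3)*(q + 4)*(q - 1)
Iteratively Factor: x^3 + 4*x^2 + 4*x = (x)*(x^2 + 4*x + 4) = x*(x + 2)*(x + 2)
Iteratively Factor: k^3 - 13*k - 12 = (k + 1)*(k^2 - k - 12) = (k - 4)*(k + 1)*(k + 3)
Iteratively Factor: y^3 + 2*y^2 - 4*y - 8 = (y - 2)*(y^2 + 4*y + 4) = (y - 2)*(y + 2)*(y + 2)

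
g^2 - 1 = (g - 1)*(g + 1)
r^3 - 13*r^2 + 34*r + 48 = (r - 8)*(r - 6)*(r + 1)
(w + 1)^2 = w^2 + 2*w + 1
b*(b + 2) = b^2 + 2*b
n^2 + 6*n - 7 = (n - 1)*(n + 7)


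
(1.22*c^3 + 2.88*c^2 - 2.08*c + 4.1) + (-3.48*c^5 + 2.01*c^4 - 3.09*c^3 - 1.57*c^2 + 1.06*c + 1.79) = -3.48*c^5 + 2.01*c^4 - 1.87*c^3 + 1.31*c^2 - 1.02*c + 5.89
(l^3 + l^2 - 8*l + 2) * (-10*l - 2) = -10*l^4 - 12*l^3 + 78*l^2 - 4*l - 4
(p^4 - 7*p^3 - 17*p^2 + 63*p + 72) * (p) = p^5 - 7*p^4 - 17*p^3 + 63*p^2 + 72*p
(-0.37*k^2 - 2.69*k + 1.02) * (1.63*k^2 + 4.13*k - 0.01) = -0.6031*k^4 - 5.9128*k^3 - 9.4434*k^2 + 4.2395*k - 0.0102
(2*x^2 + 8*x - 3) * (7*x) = 14*x^3 + 56*x^2 - 21*x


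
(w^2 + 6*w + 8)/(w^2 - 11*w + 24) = (w^2 + 6*w + 8)/(w^2 - 11*w + 24)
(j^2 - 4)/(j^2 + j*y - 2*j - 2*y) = (j + 2)/(j + y)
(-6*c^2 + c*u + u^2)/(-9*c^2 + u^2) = (-2*c + u)/(-3*c + u)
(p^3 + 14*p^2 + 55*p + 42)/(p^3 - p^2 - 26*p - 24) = (p^2 + 13*p + 42)/(p^2 - 2*p - 24)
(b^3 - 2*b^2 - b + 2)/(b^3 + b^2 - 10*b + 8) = (b + 1)/(b + 4)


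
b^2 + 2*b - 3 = (b - 1)*(b + 3)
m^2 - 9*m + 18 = (m - 6)*(m - 3)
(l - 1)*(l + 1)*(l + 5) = l^3 + 5*l^2 - l - 5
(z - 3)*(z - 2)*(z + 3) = z^3 - 2*z^2 - 9*z + 18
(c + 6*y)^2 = c^2 + 12*c*y + 36*y^2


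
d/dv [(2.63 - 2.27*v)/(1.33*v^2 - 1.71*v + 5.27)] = (3.0191*v^2 - 6.9958*v - 7.4656)/(1.7689*v^4 - 4.5486*v^3 + 16.9423*v^2 - 18.0234*v + 27.7729)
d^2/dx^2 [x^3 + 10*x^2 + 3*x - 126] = 6*x + 20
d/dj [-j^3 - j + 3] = -3*j^2 - 1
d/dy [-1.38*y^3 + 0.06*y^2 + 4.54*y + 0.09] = -4.14*y^2 + 0.12*y + 4.54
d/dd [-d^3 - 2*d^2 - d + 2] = -3*d^2 - 4*d - 1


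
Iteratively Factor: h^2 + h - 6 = (h - 2)*(h + 3)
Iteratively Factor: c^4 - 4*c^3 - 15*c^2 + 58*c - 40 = (c - 2)*(c^3 - 2*c^2 - 19*c + 20) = (c - 2)*(c - 1)*(c^2 - c - 20) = (c - 5)*(c - 2)*(c - 1)*(c + 4)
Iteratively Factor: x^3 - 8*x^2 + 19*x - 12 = (x - 3)*(x^2 - 5*x + 4) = (x - 3)*(x - 1)*(x - 4)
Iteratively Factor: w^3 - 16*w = (w - 4)*(w^2 + 4*w) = w*(w - 4)*(w + 4)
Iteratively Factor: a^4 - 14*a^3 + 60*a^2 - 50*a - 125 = (a - 5)*(a^3 - 9*a^2 + 15*a + 25) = (a - 5)*(a + 1)*(a^2 - 10*a + 25) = (a - 5)^2*(a + 1)*(a - 5)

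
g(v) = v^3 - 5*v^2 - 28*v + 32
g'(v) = 3*v^2 - 10*v - 28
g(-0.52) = 45.07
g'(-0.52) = -21.99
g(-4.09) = -5.54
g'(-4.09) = 63.08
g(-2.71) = 51.26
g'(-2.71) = 21.13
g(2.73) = -61.36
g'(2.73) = -32.94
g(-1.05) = 54.73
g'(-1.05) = -14.19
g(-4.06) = -3.66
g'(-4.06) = 62.05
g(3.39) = -81.42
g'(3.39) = -27.42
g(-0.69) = 48.61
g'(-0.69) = -19.67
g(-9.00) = -850.00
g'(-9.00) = 305.00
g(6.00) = -100.00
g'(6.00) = 20.00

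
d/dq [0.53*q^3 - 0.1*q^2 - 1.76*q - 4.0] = 1.59*q^2 - 0.2*q - 1.76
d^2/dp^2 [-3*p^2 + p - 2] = -6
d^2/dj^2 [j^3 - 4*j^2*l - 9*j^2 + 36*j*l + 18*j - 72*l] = 6*j - 8*l - 18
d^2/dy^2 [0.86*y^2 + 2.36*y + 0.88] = 1.72000000000000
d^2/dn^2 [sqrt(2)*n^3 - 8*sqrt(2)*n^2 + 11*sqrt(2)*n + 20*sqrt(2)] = sqrt(2)*(6*n - 16)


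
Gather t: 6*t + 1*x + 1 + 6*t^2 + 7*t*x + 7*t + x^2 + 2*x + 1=6*t^2 + t*(7*x + 13) + x^2 + 3*x + 2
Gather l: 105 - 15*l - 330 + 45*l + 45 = 30*l - 180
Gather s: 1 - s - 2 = -s - 1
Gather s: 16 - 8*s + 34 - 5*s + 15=65 - 13*s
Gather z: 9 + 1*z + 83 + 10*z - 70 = 11*z + 22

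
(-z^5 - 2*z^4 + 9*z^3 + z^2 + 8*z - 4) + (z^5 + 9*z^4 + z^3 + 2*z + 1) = 7*z^4 + 10*z^3 + z^2 + 10*z - 3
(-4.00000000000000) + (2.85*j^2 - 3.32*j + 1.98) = 2.85*j^2 - 3.32*j - 2.02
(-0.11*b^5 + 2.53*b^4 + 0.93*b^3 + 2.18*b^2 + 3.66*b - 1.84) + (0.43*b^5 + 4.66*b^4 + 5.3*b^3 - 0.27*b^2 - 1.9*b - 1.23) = 0.32*b^5 + 7.19*b^4 + 6.23*b^3 + 1.91*b^2 + 1.76*b - 3.07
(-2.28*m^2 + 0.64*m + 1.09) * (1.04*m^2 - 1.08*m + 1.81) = -2.3712*m^4 + 3.128*m^3 - 3.6844*m^2 - 0.0188000000000001*m + 1.9729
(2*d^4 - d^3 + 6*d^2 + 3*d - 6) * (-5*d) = -10*d^5 + 5*d^4 - 30*d^3 - 15*d^2 + 30*d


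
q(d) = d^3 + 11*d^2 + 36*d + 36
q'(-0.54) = 24.99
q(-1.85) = 0.72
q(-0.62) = 17.67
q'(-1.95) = 4.51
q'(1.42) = 73.29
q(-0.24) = 27.98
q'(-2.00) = 4.00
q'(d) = 3*d^2 + 22*d + 36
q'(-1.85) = 5.57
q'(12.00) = 732.00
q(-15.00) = -1404.00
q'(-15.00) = 381.00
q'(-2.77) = -1.92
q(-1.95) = 0.21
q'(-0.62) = 23.51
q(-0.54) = 19.61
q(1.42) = 112.16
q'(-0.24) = 30.89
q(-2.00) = 0.00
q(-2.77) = -0.57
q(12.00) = 3780.00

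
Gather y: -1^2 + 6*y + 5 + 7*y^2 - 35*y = 7*y^2 - 29*y + 4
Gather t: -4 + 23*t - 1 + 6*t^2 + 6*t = 6*t^2 + 29*t - 5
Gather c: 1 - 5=-4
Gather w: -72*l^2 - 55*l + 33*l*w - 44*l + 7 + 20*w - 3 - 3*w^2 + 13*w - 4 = -72*l^2 - 99*l - 3*w^2 + w*(33*l + 33)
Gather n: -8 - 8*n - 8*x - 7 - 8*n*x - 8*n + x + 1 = n*(-8*x - 16) - 7*x - 14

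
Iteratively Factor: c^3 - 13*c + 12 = (c + 4)*(c^2 - 4*c + 3) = (c - 1)*(c + 4)*(c - 3)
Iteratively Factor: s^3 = (s)*(s^2) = s^2*(s)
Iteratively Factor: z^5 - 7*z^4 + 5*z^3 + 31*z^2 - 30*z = (z - 5)*(z^4 - 2*z^3 - 5*z^2 + 6*z) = (z - 5)*(z + 2)*(z^3 - 4*z^2 + 3*z) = (z - 5)*(z - 3)*(z + 2)*(z^2 - z) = (z - 5)*(z - 3)*(z - 1)*(z + 2)*(z)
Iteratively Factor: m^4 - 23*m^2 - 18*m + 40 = (m - 5)*(m^3 + 5*m^2 + 2*m - 8) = (m - 5)*(m + 4)*(m^2 + m - 2) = (m - 5)*(m - 1)*(m + 4)*(m + 2)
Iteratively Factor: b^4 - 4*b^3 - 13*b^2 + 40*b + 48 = (b + 3)*(b^3 - 7*b^2 + 8*b + 16) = (b - 4)*(b + 3)*(b^2 - 3*b - 4) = (b - 4)^2*(b + 3)*(b + 1)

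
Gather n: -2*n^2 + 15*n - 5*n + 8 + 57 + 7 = -2*n^2 + 10*n + 72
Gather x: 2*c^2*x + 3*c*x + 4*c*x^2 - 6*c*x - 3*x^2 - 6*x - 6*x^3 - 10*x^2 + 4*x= -6*x^3 + x^2*(4*c - 13) + x*(2*c^2 - 3*c - 2)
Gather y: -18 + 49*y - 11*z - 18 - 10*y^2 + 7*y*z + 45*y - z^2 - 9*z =-10*y^2 + y*(7*z + 94) - z^2 - 20*z - 36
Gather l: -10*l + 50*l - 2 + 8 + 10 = 40*l + 16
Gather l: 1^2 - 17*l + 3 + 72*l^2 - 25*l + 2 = 72*l^2 - 42*l + 6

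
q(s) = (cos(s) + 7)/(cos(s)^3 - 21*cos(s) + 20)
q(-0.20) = 22.17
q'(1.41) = -0.59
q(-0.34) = 7.64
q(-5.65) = 2.17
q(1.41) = 0.43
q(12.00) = 2.72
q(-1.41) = 0.43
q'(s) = (3*sin(s)*cos(s)^2 - 21*sin(s))*(cos(s) + 7)/(cos(s)^3 - 21*cos(s) + 20)^2 - sin(s)/(cos(s)^3 - 21*cos(s) + 20) = (3*cos(s) + 21*cos(2*s) + cos(3*s) - 313)*sin(s)/(2*(cos(s)^3 - 21*cos(s) + 20)^2)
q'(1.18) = -1.04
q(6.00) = 11.03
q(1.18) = 0.61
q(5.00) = 0.52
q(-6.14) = 43.30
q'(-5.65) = -6.97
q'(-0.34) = 45.21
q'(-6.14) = -605.59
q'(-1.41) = 0.59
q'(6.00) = 78.27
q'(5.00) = 0.80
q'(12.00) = 9.76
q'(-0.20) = 222.21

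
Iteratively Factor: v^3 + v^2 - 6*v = (v - 2)*(v^2 + 3*v) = v*(v - 2)*(v + 3)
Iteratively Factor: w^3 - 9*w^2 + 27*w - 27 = (w - 3)*(w^2 - 6*w + 9) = (w - 3)^2*(w - 3)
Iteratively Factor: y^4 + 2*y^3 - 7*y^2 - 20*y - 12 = (y + 1)*(y^3 + y^2 - 8*y - 12) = (y + 1)*(y + 2)*(y^2 - y - 6) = (y - 3)*(y + 1)*(y + 2)*(y + 2)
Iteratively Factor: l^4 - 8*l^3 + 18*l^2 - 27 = (l - 3)*(l^3 - 5*l^2 + 3*l + 9) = (l - 3)*(l + 1)*(l^2 - 6*l + 9) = (l - 3)^2*(l + 1)*(l - 3)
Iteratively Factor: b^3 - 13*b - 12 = (b + 1)*(b^2 - b - 12) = (b - 4)*(b + 1)*(b + 3)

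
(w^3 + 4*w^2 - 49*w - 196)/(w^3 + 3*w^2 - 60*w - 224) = (w - 7)/(w - 8)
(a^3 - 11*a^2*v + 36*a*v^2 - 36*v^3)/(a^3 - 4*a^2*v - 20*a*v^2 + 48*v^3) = (a - 3*v)/(a + 4*v)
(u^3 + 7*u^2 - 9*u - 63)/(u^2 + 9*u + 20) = (u^3 + 7*u^2 - 9*u - 63)/(u^2 + 9*u + 20)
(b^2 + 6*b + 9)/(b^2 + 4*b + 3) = (b + 3)/(b + 1)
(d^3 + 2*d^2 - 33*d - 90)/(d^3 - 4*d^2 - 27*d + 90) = (d + 3)/(d - 3)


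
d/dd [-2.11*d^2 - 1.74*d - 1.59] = -4.22*d - 1.74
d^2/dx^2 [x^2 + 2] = 2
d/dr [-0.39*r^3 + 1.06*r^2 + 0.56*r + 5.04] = -1.17*r^2 + 2.12*r + 0.56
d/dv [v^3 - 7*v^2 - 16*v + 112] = 3*v^2 - 14*v - 16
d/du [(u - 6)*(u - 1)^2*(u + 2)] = 4*u^3 - 18*u^2 - 6*u + 20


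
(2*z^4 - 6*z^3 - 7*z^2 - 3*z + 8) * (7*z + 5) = 14*z^5 - 32*z^4 - 79*z^3 - 56*z^2 + 41*z + 40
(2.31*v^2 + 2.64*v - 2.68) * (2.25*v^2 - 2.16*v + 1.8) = 5.1975*v^4 + 0.9504*v^3 - 7.5744*v^2 + 10.5408*v - 4.824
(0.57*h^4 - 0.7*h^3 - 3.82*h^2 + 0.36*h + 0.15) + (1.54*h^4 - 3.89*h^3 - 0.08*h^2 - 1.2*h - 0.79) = 2.11*h^4 - 4.59*h^3 - 3.9*h^2 - 0.84*h - 0.64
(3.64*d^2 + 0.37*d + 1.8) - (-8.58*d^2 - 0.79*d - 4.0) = 12.22*d^2 + 1.16*d + 5.8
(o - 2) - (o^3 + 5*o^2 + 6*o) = -o^3 - 5*o^2 - 5*o - 2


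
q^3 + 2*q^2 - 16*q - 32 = (q - 4)*(q + 2)*(q + 4)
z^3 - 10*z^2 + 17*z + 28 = (z - 7)*(z - 4)*(z + 1)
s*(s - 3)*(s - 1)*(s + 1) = s^4 - 3*s^3 - s^2 + 3*s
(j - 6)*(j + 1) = j^2 - 5*j - 6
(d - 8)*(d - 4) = d^2 - 12*d + 32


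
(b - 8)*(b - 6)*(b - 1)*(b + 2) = b^4 - 13*b^3 + 32*b^2 + 76*b - 96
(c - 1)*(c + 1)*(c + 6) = c^3 + 6*c^2 - c - 6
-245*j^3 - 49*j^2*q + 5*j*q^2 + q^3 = (-7*j + q)*(5*j + q)*(7*j + q)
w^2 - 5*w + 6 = (w - 3)*(w - 2)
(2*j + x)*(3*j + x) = 6*j^2 + 5*j*x + x^2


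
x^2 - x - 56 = (x - 8)*(x + 7)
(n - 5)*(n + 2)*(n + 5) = n^3 + 2*n^2 - 25*n - 50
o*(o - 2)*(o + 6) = o^3 + 4*o^2 - 12*o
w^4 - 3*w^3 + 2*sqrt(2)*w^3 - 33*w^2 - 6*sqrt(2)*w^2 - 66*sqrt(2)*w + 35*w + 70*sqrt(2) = (w - 7)*(w - 1)*(w + 5)*(w + 2*sqrt(2))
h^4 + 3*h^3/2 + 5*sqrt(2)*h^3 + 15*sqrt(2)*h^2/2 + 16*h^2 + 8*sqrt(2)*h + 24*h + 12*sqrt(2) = (h + 3/2)*(h + sqrt(2))*(h + 2*sqrt(2))^2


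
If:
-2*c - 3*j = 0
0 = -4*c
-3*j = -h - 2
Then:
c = 0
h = -2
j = 0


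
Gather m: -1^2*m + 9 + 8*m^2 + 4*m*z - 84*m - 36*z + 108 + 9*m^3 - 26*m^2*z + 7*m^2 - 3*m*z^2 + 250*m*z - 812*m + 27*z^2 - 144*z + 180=9*m^3 + m^2*(15 - 26*z) + m*(-3*z^2 + 254*z - 897) + 27*z^2 - 180*z + 297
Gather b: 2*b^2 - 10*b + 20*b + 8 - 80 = 2*b^2 + 10*b - 72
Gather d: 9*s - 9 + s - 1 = 10*s - 10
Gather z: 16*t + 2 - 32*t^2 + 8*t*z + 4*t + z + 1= -32*t^2 + 20*t + z*(8*t + 1) + 3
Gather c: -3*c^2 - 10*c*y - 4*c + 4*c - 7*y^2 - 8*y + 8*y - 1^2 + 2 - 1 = -3*c^2 - 10*c*y - 7*y^2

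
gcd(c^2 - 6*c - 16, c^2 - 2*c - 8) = c + 2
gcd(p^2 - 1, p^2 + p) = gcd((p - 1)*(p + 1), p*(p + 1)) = p + 1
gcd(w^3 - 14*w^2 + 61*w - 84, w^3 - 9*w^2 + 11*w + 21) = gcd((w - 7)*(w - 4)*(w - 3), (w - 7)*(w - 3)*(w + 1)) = w^2 - 10*w + 21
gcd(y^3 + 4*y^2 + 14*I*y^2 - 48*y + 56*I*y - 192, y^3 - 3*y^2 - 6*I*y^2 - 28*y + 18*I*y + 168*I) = y + 4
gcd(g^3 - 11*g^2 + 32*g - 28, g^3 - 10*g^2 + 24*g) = 1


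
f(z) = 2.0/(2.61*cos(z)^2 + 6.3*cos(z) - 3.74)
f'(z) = 2.0*(5.22*sin(z)*cos(z) + 6.3*sin(z))/(2.61*cos(z)^2 + 6.3*cos(z) - 3.74)^2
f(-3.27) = -0.27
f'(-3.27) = 0.01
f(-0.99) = 3.98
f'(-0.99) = -60.68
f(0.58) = 0.60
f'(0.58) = 1.04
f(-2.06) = -0.33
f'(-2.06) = -0.18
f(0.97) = 3.05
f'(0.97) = 35.52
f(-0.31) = 0.43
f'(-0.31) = -0.32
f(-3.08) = -0.27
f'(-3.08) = -0.00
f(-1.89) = -0.37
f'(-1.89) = -0.30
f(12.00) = 0.58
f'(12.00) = -0.97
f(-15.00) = -0.28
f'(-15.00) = -0.06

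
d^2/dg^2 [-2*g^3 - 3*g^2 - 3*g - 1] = -12*g - 6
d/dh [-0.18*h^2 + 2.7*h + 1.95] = 2.7 - 0.36*h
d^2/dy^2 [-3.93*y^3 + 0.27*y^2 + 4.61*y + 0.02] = 0.54 - 23.58*y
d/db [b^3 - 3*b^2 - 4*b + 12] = 3*b^2 - 6*b - 4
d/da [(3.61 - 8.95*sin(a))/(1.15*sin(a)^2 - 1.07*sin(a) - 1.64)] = (10.2925*sin(a)^2 - 8.303*sin(a) + 18.5407)*cos(a)/(1.3225*sin(a)^4 - 2.461*sin(a)^3 - 2.6271*sin(a)^2 + 3.5096*sin(a) + 2.6896)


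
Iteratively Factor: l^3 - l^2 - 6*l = (l + 2)*(l^2 - 3*l) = l*(l + 2)*(l - 3)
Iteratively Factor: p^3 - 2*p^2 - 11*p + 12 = (p - 1)*(p^2 - p - 12) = (p - 1)*(p + 3)*(p - 4)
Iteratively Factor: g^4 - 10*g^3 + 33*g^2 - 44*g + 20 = (g - 5)*(g^3 - 5*g^2 + 8*g - 4) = (g - 5)*(g - 2)*(g^2 - 3*g + 2) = (g - 5)*(g - 2)^2*(g - 1)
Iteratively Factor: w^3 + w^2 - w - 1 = (w + 1)*(w^2 - 1) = (w - 1)*(w + 1)*(w + 1)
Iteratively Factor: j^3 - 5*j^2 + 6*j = (j)*(j^2 - 5*j + 6) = j*(j - 3)*(j - 2)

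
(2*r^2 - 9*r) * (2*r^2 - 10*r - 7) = 4*r^4 - 38*r^3 + 76*r^2 + 63*r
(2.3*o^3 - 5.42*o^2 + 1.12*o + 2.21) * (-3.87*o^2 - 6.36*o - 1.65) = -8.901*o^5 + 6.3474*o^4 + 26.3418*o^3 - 6.7329*o^2 - 15.9036*o - 3.6465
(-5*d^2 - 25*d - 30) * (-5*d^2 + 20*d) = 25*d^4 + 25*d^3 - 350*d^2 - 600*d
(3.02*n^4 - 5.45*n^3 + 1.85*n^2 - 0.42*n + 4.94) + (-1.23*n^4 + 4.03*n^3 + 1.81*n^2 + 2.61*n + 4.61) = 1.79*n^4 - 1.42*n^3 + 3.66*n^2 + 2.19*n + 9.55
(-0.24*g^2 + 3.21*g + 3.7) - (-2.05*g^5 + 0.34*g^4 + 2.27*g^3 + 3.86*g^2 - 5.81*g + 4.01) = 2.05*g^5 - 0.34*g^4 - 2.27*g^3 - 4.1*g^2 + 9.02*g - 0.31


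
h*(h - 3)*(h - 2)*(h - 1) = h^4 - 6*h^3 + 11*h^2 - 6*h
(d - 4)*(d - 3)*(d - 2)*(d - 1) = d^4 - 10*d^3 + 35*d^2 - 50*d + 24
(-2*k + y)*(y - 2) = -2*k*y + 4*k + y^2 - 2*y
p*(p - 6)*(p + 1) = p^3 - 5*p^2 - 6*p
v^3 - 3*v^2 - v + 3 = (v - 3)*(v - 1)*(v + 1)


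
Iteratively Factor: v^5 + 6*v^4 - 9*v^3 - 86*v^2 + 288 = (v + 4)*(v^4 + 2*v^3 - 17*v^2 - 18*v + 72) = (v - 3)*(v + 4)*(v^3 + 5*v^2 - 2*v - 24) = (v - 3)*(v - 2)*(v + 4)*(v^2 + 7*v + 12) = (v - 3)*(v - 2)*(v + 3)*(v + 4)*(v + 4)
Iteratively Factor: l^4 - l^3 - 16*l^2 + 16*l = (l - 1)*(l^3 - 16*l) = (l - 4)*(l - 1)*(l^2 + 4*l) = (l - 4)*(l - 1)*(l + 4)*(l)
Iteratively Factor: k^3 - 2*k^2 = (k - 2)*(k^2) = k*(k - 2)*(k)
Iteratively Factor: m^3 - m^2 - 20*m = (m - 5)*(m^2 + 4*m) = (m - 5)*(m + 4)*(m)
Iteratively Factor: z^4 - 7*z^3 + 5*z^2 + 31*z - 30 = (z + 2)*(z^3 - 9*z^2 + 23*z - 15) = (z - 3)*(z + 2)*(z^2 - 6*z + 5) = (z - 5)*(z - 3)*(z + 2)*(z - 1)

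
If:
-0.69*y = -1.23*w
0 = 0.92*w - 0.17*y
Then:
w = 0.00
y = 0.00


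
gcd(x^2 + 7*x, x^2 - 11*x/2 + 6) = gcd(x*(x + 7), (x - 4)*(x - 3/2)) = 1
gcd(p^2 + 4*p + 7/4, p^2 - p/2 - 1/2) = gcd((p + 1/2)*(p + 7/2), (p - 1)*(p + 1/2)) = p + 1/2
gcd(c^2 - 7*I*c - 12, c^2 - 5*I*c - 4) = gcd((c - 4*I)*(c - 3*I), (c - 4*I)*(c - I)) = c - 4*I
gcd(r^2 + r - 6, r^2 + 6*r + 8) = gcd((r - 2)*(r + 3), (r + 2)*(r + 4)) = 1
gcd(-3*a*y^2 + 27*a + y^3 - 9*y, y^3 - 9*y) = y^2 - 9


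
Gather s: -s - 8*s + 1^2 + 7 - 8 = -9*s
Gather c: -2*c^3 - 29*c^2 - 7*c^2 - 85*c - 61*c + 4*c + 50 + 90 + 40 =-2*c^3 - 36*c^2 - 142*c + 180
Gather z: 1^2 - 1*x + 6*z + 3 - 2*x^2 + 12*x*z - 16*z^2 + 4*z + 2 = -2*x^2 - x - 16*z^2 + z*(12*x + 10) + 6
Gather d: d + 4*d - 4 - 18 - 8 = 5*d - 30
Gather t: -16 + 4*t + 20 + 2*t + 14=6*t + 18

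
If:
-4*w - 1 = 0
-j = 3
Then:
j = -3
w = -1/4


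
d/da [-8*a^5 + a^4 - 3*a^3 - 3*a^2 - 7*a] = -40*a^4 + 4*a^3 - 9*a^2 - 6*a - 7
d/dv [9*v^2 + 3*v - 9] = 18*v + 3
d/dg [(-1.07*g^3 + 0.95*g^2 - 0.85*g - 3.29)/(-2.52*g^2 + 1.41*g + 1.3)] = (2.6964*g^4 - 3.0174*g^3 - 4.9755*g^2 - 14.1116*g + 3.5339)/(6.3504*g^4 - 7.1064*g^3 - 4.5639*g^2 + 3.666*g + 1.69)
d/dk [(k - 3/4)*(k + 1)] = 2*k + 1/4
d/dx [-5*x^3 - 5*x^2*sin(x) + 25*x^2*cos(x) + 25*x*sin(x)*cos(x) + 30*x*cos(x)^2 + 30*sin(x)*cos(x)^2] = -25*x^2*sin(x) - 5*x^2*cos(x) - 15*x^2 - 10*x*sin(x) - 30*x*sin(2*x) + 50*x*cos(x) + 25*x*cos(2*x) + 25*sin(2*x)/2 + 15*cos(x)/2 + 15*cos(2*x) + 45*cos(3*x)/2 + 15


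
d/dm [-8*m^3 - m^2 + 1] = 2*m*(-12*m - 1)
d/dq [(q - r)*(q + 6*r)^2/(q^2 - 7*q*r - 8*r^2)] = (q + 6*r)*((-3*q - 4*r)*(-q^2 + 7*q*r + 8*r^2) - (q - r)*(q + 6*r)*(2*q - 7*r))/(-q^2 + 7*q*r + 8*r^2)^2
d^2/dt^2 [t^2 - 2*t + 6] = 2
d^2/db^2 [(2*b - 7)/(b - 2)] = -6/(b - 2)^3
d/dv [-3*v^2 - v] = -6*v - 1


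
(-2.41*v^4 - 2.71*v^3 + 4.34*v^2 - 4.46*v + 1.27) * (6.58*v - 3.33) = -15.8578*v^5 - 9.8065*v^4 + 37.5815*v^3 - 43.799*v^2 + 23.2084*v - 4.2291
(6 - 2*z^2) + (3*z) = -2*z^2 + 3*z + 6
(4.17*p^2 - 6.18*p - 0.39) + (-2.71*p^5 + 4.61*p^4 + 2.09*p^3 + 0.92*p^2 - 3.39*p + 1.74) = -2.71*p^5 + 4.61*p^4 + 2.09*p^3 + 5.09*p^2 - 9.57*p + 1.35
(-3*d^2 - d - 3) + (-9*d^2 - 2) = -12*d^2 - d - 5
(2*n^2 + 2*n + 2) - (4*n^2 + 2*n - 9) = 11 - 2*n^2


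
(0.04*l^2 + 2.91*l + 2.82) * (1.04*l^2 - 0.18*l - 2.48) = 0.0416*l^4 + 3.0192*l^3 + 2.3098*l^2 - 7.7244*l - 6.9936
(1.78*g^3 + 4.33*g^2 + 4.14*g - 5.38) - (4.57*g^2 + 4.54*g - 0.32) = 1.78*g^3 - 0.24*g^2 - 0.4*g - 5.06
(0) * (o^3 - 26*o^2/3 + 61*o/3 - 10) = 0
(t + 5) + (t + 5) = 2*t + 10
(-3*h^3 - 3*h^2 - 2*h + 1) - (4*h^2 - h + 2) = -3*h^3 - 7*h^2 - h - 1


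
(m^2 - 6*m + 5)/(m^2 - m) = (m - 5)/m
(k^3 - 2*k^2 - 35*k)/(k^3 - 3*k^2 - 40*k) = (k - 7)/(k - 8)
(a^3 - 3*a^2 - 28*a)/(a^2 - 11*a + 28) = a*(a + 4)/(a - 4)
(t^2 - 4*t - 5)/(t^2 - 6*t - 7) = (t - 5)/(t - 7)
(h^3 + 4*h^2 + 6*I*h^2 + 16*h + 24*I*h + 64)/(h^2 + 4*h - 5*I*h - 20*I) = (h^2 + 6*I*h + 16)/(h - 5*I)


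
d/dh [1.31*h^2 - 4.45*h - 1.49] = 2.62*h - 4.45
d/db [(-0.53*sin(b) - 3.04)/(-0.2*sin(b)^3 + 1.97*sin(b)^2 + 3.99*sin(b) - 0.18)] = (-0.212*sin(b)^3 - 0.7799*sin(b)^2 + 11.9776*sin(b) + 12.225)*cos(b)/(0.04*sin(b)^6 - 0.788*sin(b)^5 + 2.2849*sin(b)^4 + 15.7926*sin(b)^3 + 15.2109*sin(b)^2 - 1.4364*sin(b) + 0.0324)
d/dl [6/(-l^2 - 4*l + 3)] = 12*(l + 2)/(l^2 + 4*l - 3)^2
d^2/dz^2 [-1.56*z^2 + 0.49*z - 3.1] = -3.12000000000000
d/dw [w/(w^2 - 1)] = (-w^2 - 1)/(w^4 - 2*w^2 + 1)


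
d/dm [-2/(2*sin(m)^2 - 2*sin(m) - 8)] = (2*sin(m) - 1)*cos(m)/(sin(m) + cos(m)^2 + 3)^2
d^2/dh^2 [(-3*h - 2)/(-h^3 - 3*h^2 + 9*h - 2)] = 6*(3*h^5 + 13*h^4 + 34*h^3 - 12*h^2 - 76*h + 68)/(h^9 + 9*h^8 - 129*h^6 + 36*h^5 + 675*h^4 - 1041*h^3 + 522*h^2 - 108*h + 8)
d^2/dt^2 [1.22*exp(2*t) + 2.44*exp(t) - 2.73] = (4.88*exp(t) + 2.44)*exp(t)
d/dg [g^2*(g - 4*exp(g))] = g*(-4*g*exp(g) + 3*g - 8*exp(g))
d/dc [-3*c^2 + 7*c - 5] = 7 - 6*c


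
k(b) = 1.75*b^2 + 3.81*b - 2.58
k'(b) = 3.5*b + 3.81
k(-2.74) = 0.12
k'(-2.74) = -5.78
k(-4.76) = 18.94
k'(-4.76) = -12.85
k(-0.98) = -4.63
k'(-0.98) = 0.38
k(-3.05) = 2.08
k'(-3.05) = -6.86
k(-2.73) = 0.06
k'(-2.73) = -5.74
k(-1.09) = -4.65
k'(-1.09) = -0.01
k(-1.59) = -4.21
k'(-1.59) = -1.76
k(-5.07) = 23.09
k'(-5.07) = -13.94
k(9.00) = 173.46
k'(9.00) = 35.31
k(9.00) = 173.46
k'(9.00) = 35.31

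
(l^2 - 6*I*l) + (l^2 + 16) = 2*l^2 - 6*I*l + 16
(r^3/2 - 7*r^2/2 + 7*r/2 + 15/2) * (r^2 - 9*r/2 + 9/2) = r^5/2 - 23*r^4/4 + 43*r^3/2 - 24*r^2 - 18*r + 135/4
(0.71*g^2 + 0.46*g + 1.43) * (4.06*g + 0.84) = 2.8826*g^3 + 2.464*g^2 + 6.1922*g + 1.2012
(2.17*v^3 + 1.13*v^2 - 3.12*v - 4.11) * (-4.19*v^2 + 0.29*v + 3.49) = -9.0923*v^5 - 4.1054*v^4 + 20.9738*v^3 + 20.2598*v^2 - 12.0807*v - 14.3439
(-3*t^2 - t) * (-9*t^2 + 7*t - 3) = 27*t^4 - 12*t^3 + 2*t^2 + 3*t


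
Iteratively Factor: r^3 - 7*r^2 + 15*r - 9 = (r - 3)*(r^2 - 4*r + 3) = (r - 3)^2*(r - 1)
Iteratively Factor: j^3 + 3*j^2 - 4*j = (j)*(j^2 + 3*j - 4) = j*(j + 4)*(j - 1)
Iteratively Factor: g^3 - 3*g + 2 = (g - 1)*(g^2 + g - 2) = (g - 1)*(g + 2)*(g - 1)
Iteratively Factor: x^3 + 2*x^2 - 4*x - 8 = (x - 2)*(x^2 + 4*x + 4) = (x - 2)*(x + 2)*(x + 2)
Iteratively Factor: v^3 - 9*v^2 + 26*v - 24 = (v - 2)*(v^2 - 7*v + 12) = (v - 4)*(v - 2)*(v - 3)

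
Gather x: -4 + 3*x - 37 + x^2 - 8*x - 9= x^2 - 5*x - 50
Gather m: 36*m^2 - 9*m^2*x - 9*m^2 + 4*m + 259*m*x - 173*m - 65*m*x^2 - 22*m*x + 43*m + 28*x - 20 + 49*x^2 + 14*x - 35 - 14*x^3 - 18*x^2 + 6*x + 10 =m^2*(27 - 9*x) + m*(-65*x^2 + 237*x - 126) - 14*x^3 + 31*x^2 + 48*x - 45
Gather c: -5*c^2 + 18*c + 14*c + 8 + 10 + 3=-5*c^2 + 32*c + 21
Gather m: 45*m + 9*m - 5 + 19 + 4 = 54*m + 18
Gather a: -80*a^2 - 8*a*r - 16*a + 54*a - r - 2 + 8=-80*a^2 + a*(38 - 8*r) - r + 6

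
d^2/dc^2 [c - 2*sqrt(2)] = 0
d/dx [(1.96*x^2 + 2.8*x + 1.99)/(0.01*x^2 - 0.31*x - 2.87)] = (-0.6356*x^2 - 11.2902*x - 7.4191)/(0.0001*x^4 - 0.0062*x^3 + 0.0387*x^2 + 1.7794*x + 8.2369)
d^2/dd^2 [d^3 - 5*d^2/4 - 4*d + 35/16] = 6*d - 5/2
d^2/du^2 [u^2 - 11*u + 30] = 2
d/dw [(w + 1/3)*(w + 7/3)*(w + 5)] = 3*w^2 + 46*w/3 + 127/9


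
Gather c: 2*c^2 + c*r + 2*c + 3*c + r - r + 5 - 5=2*c^2 + c*(r + 5)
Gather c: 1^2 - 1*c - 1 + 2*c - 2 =c - 2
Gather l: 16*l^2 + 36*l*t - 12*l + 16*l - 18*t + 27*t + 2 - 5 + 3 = 16*l^2 + l*(36*t + 4) + 9*t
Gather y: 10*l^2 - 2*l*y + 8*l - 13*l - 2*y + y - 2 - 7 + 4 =10*l^2 - 5*l + y*(-2*l - 1) - 5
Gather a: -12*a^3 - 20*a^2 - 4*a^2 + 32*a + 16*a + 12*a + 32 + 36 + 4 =-12*a^3 - 24*a^2 + 60*a + 72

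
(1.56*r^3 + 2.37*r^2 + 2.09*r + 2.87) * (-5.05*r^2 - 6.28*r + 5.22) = -7.878*r^5 - 21.7653*r^4 - 17.2949*r^3 - 15.2473*r^2 - 7.1138*r + 14.9814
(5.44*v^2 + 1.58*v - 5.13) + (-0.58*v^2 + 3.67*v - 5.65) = 4.86*v^2 + 5.25*v - 10.78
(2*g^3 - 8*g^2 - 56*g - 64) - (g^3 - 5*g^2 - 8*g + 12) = g^3 - 3*g^2 - 48*g - 76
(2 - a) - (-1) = 3 - a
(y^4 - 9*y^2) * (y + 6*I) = y^5 + 6*I*y^4 - 9*y^3 - 54*I*y^2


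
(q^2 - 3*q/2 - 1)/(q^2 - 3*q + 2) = (q + 1/2)/(q - 1)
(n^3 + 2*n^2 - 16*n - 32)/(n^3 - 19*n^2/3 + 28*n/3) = 3*(n^2 + 6*n + 8)/(n*(3*n - 7))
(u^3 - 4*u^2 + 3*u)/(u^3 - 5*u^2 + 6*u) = (u - 1)/(u - 2)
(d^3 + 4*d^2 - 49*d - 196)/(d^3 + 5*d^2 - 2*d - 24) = (d^2 - 49)/(d^2 + d - 6)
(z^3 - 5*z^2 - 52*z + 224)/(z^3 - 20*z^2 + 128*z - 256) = (z + 7)/(z - 8)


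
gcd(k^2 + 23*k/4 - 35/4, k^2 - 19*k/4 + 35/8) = k - 5/4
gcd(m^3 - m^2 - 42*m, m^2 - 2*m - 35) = m - 7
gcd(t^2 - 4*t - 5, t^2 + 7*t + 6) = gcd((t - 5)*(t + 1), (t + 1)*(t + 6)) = t + 1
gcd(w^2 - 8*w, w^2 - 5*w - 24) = w - 8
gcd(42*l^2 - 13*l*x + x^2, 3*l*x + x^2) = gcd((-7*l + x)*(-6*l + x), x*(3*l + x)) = 1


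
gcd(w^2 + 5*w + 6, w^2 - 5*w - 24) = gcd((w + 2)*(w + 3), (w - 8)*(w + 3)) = w + 3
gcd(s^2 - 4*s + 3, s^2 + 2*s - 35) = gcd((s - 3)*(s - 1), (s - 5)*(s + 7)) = 1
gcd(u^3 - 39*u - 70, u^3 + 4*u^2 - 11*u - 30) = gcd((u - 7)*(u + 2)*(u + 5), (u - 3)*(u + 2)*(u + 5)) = u^2 + 7*u + 10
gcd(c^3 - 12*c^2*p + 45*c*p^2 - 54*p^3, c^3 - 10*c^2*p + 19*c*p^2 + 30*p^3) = -c + 6*p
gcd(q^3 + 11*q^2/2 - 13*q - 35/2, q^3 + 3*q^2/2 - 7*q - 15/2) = q^2 - 3*q/2 - 5/2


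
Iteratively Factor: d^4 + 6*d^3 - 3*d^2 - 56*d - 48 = (d + 1)*(d^3 + 5*d^2 - 8*d - 48) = (d + 1)*(d + 4)*(d^2 + d - 12) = (d + 1)*(d + 4)^2*(d - 3)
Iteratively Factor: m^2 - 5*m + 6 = (m - 3)*(m - 2)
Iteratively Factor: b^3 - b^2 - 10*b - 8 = (b + 1)*(b^2 - 2*b - 8) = (b + 1)*(b + 2)*(b - 4)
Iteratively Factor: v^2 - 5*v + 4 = (v - 1)*(v - 4)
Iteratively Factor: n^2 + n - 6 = (n + 3)*(n - 2)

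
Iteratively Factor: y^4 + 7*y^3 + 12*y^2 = (y)*(y^3 + 7*y^2 + 12*y) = y*(y + 4)*(y^2 + 3*y) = y*(y + 3)*(y + 4)*(y)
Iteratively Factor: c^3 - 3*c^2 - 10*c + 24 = (c - 2)*(c^2 - c - 12) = (c - 4)*(c - 2)*(c + 3)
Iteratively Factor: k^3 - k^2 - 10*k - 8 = (k - 4)*(k^2 + 3*k + 2) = (k - 4)*(k + 2)*(k + 1)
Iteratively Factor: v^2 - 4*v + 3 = (v - 1)*(v - 3)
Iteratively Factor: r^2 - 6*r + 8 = (r - 4)*(r - 2)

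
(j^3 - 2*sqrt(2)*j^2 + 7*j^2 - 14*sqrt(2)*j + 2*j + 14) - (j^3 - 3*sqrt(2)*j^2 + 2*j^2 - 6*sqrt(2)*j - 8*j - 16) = sqrt(2)*j^2 + 5*j^2 - 8*sqrt(2)*j + 10*j + 30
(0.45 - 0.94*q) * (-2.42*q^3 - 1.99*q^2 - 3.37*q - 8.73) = 2.2748*q^4 + 0.7816*q^3 + 2.2723*q^2 + 6.6897*q - 3.9285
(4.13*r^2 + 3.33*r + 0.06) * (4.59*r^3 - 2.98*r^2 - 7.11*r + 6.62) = 18.9567*r^5 + 2.9773*r^4 - 39.0123*r^3 + 3.4855*r^2 + 21.618*r + 0.3972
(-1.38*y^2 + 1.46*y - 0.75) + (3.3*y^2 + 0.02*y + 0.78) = 1.92*y^2 + 1.48*y + 0.03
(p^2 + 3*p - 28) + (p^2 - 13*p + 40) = 2*p^2 - 10*p + 12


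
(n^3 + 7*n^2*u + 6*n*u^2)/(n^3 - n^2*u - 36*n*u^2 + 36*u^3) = n*(n + u)/(n^2 - 7*n*u + 6*u^2)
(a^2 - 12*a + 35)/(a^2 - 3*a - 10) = (a - 7)/(a + 2)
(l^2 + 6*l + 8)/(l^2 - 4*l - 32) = (l + 2)/(l - 8)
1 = 1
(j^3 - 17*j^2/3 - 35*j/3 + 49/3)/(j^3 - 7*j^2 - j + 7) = (j + 7/3)/(j + 1)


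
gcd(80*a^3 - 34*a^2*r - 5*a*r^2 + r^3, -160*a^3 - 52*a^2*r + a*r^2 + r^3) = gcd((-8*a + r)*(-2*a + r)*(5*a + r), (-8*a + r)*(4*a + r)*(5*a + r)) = -40*a^2 - 3*a*r + r^2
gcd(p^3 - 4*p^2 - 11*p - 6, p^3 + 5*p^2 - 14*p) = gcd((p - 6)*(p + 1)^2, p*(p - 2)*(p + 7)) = 1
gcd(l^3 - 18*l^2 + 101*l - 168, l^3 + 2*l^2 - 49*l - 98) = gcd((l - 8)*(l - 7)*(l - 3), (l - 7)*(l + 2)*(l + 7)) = l - 7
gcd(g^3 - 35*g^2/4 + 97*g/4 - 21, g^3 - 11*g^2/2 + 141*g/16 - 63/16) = g^2 - 19*g/4 + 21/4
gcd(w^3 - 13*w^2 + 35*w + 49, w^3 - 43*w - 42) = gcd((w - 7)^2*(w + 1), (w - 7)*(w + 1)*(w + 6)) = w^2 - 6*w - 7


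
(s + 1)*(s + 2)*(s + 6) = s^3 + 9*s^2 + 20*s + 12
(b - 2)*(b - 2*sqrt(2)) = b^2 - 2*sqrt(2)*b - 2*b + 4*sqrt(2)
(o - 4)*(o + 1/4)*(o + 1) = o^3 - 11*o^2/4 - 19*o/4 - 1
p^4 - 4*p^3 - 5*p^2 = p^2*(p - 5)*(p + 1)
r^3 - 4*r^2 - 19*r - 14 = (r - 7)*(r + 1)*(r + 2)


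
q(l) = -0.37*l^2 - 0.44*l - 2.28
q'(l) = -0.74*l - 0.44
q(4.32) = -11.09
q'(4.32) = -3.64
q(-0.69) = -2.15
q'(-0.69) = 0.07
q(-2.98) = -4.25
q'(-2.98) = 1.77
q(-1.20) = -2.28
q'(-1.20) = 0.45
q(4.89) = -13.28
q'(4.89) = -4.06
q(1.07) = -3.17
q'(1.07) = -1.23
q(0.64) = -2.71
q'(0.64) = -0.91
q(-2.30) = -3.23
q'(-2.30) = 1.26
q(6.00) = -18.24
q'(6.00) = -4.88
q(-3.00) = -4.29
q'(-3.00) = 1.78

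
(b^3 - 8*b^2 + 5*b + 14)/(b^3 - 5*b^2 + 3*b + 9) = (b^2 - 9*b + 14)/(b^2 - 6*b + 9)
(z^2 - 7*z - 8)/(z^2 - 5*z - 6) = (z - 8)/(z - 6)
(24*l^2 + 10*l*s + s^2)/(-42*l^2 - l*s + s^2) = (4*l + s)/(-7*l + s)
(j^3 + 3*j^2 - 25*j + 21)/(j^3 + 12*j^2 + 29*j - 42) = (j - 3)/(j + 6)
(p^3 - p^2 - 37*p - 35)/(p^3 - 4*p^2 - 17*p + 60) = (p^3 - p^2 - 37*p - 35)/(p^3 - 4*p^2 - 17*p + 60)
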